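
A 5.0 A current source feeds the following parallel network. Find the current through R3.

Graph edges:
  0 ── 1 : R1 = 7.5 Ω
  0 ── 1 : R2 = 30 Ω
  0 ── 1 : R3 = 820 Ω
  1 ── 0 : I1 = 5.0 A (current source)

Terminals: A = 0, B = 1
All resistors sit directly between nodes 0 and 1, so they are in parallel and share one voltage V; the full source current 5 A splits among them.
1/R_par = 1/7.5 + 1/30 + 1/820 = 0.1679 S  =>  R_par = 5.956 Ω
V = I × R_par = 5 × 5.956 = 29.78 V
I_R3 = V/R3 = 29.78/820 = 0.03632 A

Final answer: 0.03632 A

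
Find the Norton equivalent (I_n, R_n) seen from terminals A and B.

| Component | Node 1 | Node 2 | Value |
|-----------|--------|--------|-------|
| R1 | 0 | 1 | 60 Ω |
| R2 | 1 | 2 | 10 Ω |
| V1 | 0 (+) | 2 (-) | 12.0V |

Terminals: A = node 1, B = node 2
Find the Thévenin equivalent first; then I_n = V_th/R_th and R_n = R_th.
Step 1 — V_th is the open-circuit voltage V_A - V_B (nothing connected across the terminals).
Nodal analysis, taking node 2 as the 0 V reference.
Source V1 fixes V_0 = 12 V.
KCL at each unknown node (sum of currents leaving = 0; resistances in Ω):
  Node 1: (V_1 - 12)/60 + (V_1 - 0)/10 = 0
Collecting terms: 0.1167 × V_1 = 0.2  =>  V_1 = 1.714 V
V_th = V_1 - V_2 = 1.714 - 0 = 1.714 V
Step 2 — R_th: zero the source — replace V1 by a short circuit (node 2 merges into node 0) — and find the resistance seen between A (node 1) and B (node 0).
Reduce the network between node 1 (A) and node 0 (B) by series/parallel combination:
  Rp1 = R1 ‖ R2 (parallel, both between nodes 0 and 1) = 1/(1/60 + 1/10) = 8.571 Ω
R_th = 8.571 Ω
I_n = V_th/R_th = 1.714/8.571 = 0.2 A, and R_n = R_th = 8.571 Ω

Final answer: I_n = 0.2 A, R_n = 8.571 Ω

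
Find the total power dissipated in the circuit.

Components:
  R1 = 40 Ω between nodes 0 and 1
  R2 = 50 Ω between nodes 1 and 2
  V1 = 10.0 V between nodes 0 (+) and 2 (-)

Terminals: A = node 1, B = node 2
Nodal analysis, taking node 2 as the 0 V reference.
Source V1 fixes V_0 = 10 V.
KCL at each unknown node (sum of currents leaving = 0; resistances in Ω):
  Node 1: (V_1 - 10)/40 + (V_1 - 0)/50 = 0
Collecting terms: 0.045 × V_1 = 0.25  =>  V_1 = 5.556 V
Power in each resistor, P = (ΔV)²/R:
  P_R1 = (10 - 5.556)²/40 = 0.4938 W
  P_R2 = (5.556 - 0)²/50 = 0.6173 W
P_total = P_R1 + P_R2 = 1.111 W

Final answer: 1.111 W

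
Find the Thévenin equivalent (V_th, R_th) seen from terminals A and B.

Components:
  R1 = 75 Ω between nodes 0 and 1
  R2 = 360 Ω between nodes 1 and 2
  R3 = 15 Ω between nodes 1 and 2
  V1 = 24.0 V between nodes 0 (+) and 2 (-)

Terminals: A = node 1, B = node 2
Step 1 — V_th is the open-circuit voltage V_A - V_B (nothing connected across the terminals).
Nodal analysis, taking node 2 as the 0 V reference.
Source V1 fixes V_0 = 24 V.
KCL at each unknown node (sum of currents leaving = 0; resistances in Ω):
  Node 1: (V_1 - 24)/75 + (V_1 - 0)/360 + (V_1 - 0)/15 = 0
Collecting terms: 0.08278 × V_1 = 0.32  =>  V_1 = 3.866 V
V_th = V_1 - V_2 = 3.866 - 0 = 3.866 V
Step 2 — R_th: zero the source — replace V1 by a short circuit (node 2 merges into node 0) — and find the resistance seen between A (node 1) and B (node 0).
Reduce the network between node 1 (A) and node 0 (B) by series/parallel combination:
  Rp1 = R1 ‖ R2 ‖ R3 (parallel, all between nodes 0 and 1) = 1/(1/75 + 1/360 + 1/15) = 12.08 Ω
R_th = 12.08 Ω

Final answer: V_th = 3.866 V, R_th = 12.08 Ω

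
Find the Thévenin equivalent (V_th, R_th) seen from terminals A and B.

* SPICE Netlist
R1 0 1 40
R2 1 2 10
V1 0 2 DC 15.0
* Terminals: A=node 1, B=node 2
Step 1 — V_th is the open-circuit voltage V_A - V_B (nothing connected across the terminals).
Nodal analysis, taking node 2 as the 0 V reference.
Source V1 fixes V_0 = 15 V.
KCL at each unknown node (sum of currents leaving = 0; resistances in Ω):
  Node 1: (V_1 - 15)/40 + (V_1 - 0)/10 = 0
Collecting terms: 0.125 × V_1 = 0.375  =>  V_1 = 3 V
V_th = V_1 - V_2 = 3 - 0 = 3 V
Step 2 — R_th: zero the source — replace V1 by a short circuit (node 2 merges into node 0) — and find the resistance seen between A (node 1) and B (node 0).
Reduce the network between node 1 (A) and node 0 (B) by series/parallel combination:
  Rp1 = R1 ‖ R2 (parallel, both between nodes 0 and 1) = 1/(1/40 + 1/10) = 8 Ω
R_th = 8 Ω

Final answer: V_th = 3 V, R_th = 8 Ω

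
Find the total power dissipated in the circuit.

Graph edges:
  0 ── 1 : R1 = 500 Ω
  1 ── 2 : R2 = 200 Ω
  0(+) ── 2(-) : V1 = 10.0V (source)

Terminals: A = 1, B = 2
Nodal analysis, taking node 2 as the 0 V reference.
Source V1 fixes V_0 = 10 V.
KCL at each unknown node (sum of currents leaving = 0; resistances in Ω):
  Node 1: (V_1 - 10)/500 + (V_1 - 0)/200 = 0
Collecting terms: 0.007 × V_1 = 0.02  =>  V_1 = 2.857 V
Power in each resistor, P = (ΔV)²/R:
  P_R1 = (10 - 2.857)²/500 = 0.102 W
  P_R2 = (2.857 - 0)²/200 = 0.04082 W
P_total = P_R1 + P_R2 = 0.1429 W

Final answer: 0.1429 W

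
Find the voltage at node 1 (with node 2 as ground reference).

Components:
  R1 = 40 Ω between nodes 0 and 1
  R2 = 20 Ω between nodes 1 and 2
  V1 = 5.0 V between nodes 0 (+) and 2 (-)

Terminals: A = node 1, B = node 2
Nodal analysis, taking node 2 as the 0 V reference.
Source V1 fixes V_0 = 5 V.
KCL at each unknown node (sum of currents leaving = 0; resistances in Ω):
  Node 1: (V_1 - 5)/40 + (V_1 - 0)/20 = 0
Collecting terms: 0.075 × V_1 = 0.125  =>  V_1 = 1.667 V
The requested potential is V_1 = 1.667 V.

Final answer: V_1 = 1.667 V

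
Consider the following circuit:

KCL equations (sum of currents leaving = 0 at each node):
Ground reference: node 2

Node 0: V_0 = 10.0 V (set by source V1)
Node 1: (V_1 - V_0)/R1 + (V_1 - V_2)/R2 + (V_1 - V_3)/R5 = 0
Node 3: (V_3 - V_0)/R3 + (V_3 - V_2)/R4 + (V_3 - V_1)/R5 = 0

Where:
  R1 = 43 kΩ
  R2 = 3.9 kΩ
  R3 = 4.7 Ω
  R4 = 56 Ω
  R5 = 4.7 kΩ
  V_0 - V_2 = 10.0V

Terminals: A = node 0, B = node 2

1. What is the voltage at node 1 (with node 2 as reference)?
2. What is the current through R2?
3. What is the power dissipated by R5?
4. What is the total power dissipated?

Nodal analysis, taking node 2 as the 0 V reference.
Source V1 fixes V_0 = 10 V.
KCL at each unknown node (sum of currents leaving = 0; resistances in Ω):
  Node 1: (V_1 - 10)/43000 + (V_1 - 0)/3900 + (V_1 - V_3)/4700 = 0
  Node 3: (V_3 - 10)/4.7 + (V_3 - 0)/56 + (V_3 - V_1)/4700 = 0
Collecting terms (coefficients in siemens):
  0.0004924·V_1 - 0.0002128·V_3 = 0.0002326
  0.2308·V_3 - 0.0002128·V_1 = 2.128
Determinant D = (0.0004924)(0.2308) - (-0.0002128)(-0.0002128) = 0.0001136
V_1 = [(0.0002326)(0.2308) - (-0.0002128)(2.128)]/D = 4.457 V
V_3 = [(0.0004924)(2.128) - (0.0002326)(-0.0002128)]/D = 9.221 V
Part 1:
  Read off the nodal solution: V_1 = 4.457 V
Part 2:
  I_R2 = (V_1 - V_2)/R2 = (4.457 - 0)/3900 = 0.001143 A
  Magnitude: I_R2 = 0.001143 A
Part 3:
  I_R5 = (V_1 - V_3)/R5 = (4.457 - 9.221)/4700 = -0.001014 A
  P_R5 = I_R5² × R5 = (-0.001014)² × 4700 = 0.00483 W
Part 4:
  Power in each resistor, P = (ΔV)²/R:
    P_R1 = (10 - 4.457)²/43000 = 0.0007147 W
    P_R2 = (4.457 - 0)²/3900 = 0.005092 W
    P_R3 = (10 - 9.221)²/4.7 = 0.129 W
    P_R4 = (0 - 9.221)²/56 = 1.518 W
    P_R5 = (4.457 - 9.221)²/4700 = 0.00483 W
  P_total = P_R1 + P_R2 + P_R3 + P_R4 + P_R5 = 1.658 W

Final answers:
1. V_1 = 4.457 V
2. I_R2 = 0.001143 A
3. P_R5 = 0.00483 W
4. P_total = 1.658 W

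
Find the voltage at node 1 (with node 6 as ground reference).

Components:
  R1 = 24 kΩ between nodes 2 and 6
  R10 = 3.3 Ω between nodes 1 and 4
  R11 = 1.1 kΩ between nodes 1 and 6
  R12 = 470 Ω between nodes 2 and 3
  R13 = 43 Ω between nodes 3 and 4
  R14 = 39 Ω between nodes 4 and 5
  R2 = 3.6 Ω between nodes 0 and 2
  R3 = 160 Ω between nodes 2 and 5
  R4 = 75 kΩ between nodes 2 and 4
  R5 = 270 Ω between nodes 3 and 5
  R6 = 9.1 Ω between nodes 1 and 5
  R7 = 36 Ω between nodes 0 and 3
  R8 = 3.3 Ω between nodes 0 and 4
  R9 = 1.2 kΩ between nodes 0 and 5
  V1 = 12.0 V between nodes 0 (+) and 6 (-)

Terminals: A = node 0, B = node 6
Nodal analysis, taking node 6 as the 0 V reference.
Source V1 fixes V_0 = 12 V.
KCL at each unknown node (sum of currents leaving = 0; resistances in Ω):
  Node 1: (V_1 - V_5)/9.1 + (V_1 - V_4)/3.3 + (V_1 - 0)/1100 = 0
  Node 2: (V_2 - 0)/24000 + (V_2 - 12)/3.6 + (V_2 - V_5)/160 + (V_2 - V_4)/75000 + (V_2 - V_3)/470 = 0
  Node 3: (V_3 - V_5)/270 + (V_3 - 12)/36 + (V_3 - V_2)/470 + (V_3 - V_4)/43 = 0
  Node 4: (V_4 - V_2)/75000 + (V_4 - 12)/3.3 + (V_4 - V_1)/3.3 + (V_4 - V_3)/43 + (V_4 - V_5)/39 = 0
  Node 5: (V_5 - V_2)/160 + (V_5 - V_3)/270 + (V_5 - V_1)/9.1 + (V_5 - 12)/1200 + (V_5 - V_4)/39 = 0
Collecting terms (coefficients in siemens):
  0.4138·V_1 - 0.303·V_4 - 0.1099·V_5 = 0
  0.2862·V_2 - 0.002128·V_3 - 0.00001333·V_4 - 0.00625·V_5 = 3.333
  0.05686·V_3 - 0.002128·V_2 - 0.02326·V_4 - 0.003704·V_5 = 0.3333
  0.655·V_4 - 0.303·V_1 - 0.00001333·V_2 - 0.02326·V_3 - 0.02564·V_5 = 3.636
  0.1463·V_5 - 0.1099·V_1 - 0.00625·V_2 - 0.003704·V_3 - 0.02564·V_4 = 0.01
Solving these 5 simultaneous equations (Gaussian elimination) gives:
  V_1 = 11.93 V, V_2 = 12 V, V_3 = 11.98 V, V_4 = 11.97 V
  V_5 = 11.94 V
The requested potential is V_1 = 11.93 V.

Final answer: V_1 = 11.93 V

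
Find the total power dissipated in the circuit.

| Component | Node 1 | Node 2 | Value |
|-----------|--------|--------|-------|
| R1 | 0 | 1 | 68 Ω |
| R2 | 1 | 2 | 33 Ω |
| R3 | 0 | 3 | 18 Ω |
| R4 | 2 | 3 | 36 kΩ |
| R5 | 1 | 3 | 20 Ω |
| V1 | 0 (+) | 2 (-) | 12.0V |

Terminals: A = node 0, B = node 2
Nodal analysis, taking node 2 as the 0 V reference.
Source V1 fixes V_0 = 12 V.
KCL at each unknown node (sum of currents leaving = 0; resistances in Ω):
  Node 1: (V_1 - 12)/68 + (V_1 - 0)/33 + (V_1 - V_3)/20 = 0
  Node 3: (V_3 - 12)/18 + (V_3 - 0)/36000 + (V_3 - V_1)/20 = 0
Collecting terms (coefficients in siemens):
  0.09501·V_1 - 0.05·V_3 = 0.1765
  0.1056·V_3 - 0.05·V_1 = 0.6667
Determinant D = (0.09501)(0.1056) - (-0.05)(-0.05) = 0.007531
V_1 = [(0.1765)(0.1056) - (-0.05)(0.6667)]/D = 6.9 V
V_3 = [(0.09501)(0.6667) - (0.1765)(-0.05)]/D = 9.582 V
Power in each resistor, P = (ΔV)²/R:
  P_R1 = (12 - 6.9)²/68 = 0.3825 W
  P_R2 = (6.9 - 0)²/33 = 1.443 W
  P_R3 = (12 - 9.582)²/18 = 0.3249 W
  P_R4 = (0 - 9.582)²/36000 = 0.00255 W
  P_R5 = (6.9 - 9.582)²/20 = 0.3596 W
P_total = P_R1 + P_R2 + P_R3 + P_R4 + P_R5 = 2.512 W

Final answer: 2.512 W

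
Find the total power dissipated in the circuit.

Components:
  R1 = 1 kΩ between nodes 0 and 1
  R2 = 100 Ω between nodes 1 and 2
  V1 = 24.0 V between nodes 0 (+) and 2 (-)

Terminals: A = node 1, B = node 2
Nodal analysis, taking node 2 as the 0 V reference.
Source V1 fixes V_0 = 24 V.
KCL at each unknown node (sum of currents leaving = 0; resistances in Ω):
  Node 1: (V_1 - 24)/1000 + (V_1 - 0)/100 = 0
Collecting terms: 0.011 × V_1 = 0.024  =>  V_1 = 2.182 V
Power in each resistor, P = (ΔV)²/R:
  P_R1 = (24 - 2.182)²/1000 = 0.476 W
  P_R2 = (2.182 - 0)²/100 = 0.0476 W
P_total = P_R1 + P_R2 = 0.5236 W

Final answer: 0.5236 W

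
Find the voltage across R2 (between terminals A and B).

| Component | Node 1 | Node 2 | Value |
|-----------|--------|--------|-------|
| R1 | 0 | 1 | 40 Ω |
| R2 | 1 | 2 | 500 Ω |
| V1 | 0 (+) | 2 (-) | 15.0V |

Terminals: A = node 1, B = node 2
R1 and R2 are in series across V1 (node 0 → node 1 → node 2), and the output A–B is taken across R2, so this is a voltage divider.
Series current: I = V1/(R1 + R2) = 15/(40 + 500) = 15/540 = 0.02778 A
V_R2 = I × R2 = V1 × R2/(R1 + R2) = 15 × 500/540 = 13.89 V

Final answer: 13.89 V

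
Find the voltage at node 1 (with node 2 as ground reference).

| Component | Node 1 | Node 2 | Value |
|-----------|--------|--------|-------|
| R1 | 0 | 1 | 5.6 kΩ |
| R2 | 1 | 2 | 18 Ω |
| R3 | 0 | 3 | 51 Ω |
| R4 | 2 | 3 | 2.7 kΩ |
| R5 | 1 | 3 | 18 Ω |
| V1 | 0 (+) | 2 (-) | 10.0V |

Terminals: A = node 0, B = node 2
Nodal analysis, taking node 2 as the 0 V reference.
Source V1 fixes V_0 = 10 V.
KCL at each unknown node (sum of currents leaving = 0; resistances in Ω):
  Node 1: (V_1 - 10)/5600 + (V_1 - 0)/18 + (V_1 - V_3)/18 = 0
  Node 3: (V_3 - 10)/51 + (V_3 - 0)/2700 + (V_3 - V_1)/18 = 0
Collecting terms (coefficients in siemens):
  0.1113·V_1 - 0.05556·V_3 = 0.001786
  0.07553·V_3 - 0.05556·V_1 = 0.1961
Determinant D = (0.1113)(0.07553) - (-0.05556)(-0.05556) = 0.00532
V_1 = [(0.001786)(0.07553) - (-0.05556)(0.1961)]/D = 2.073 V
V_3 = [(0.1113)(0.1961) - (0.001786)(-0.05556)]/D = 4.121 V
The requested potential is V_1 = 2.073 V.

Final answer: V_1 = 2.073 V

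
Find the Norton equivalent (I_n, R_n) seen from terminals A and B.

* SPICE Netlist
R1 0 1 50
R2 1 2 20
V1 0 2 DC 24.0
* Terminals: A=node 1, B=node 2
Find the Thévenin equivalent first; then I_n = V_th/R_th and R_n = R_th.
Step 1 — V_th is the open-circuit voltage V_A - V_B (nothing connected across the terminals).
Nodal analysis, taking node 2 as the 0 V reference.
Source V1 fixes V_0 = 24 V.
KCL at each unknown node (sum of currents leaving = 0; resistances in Ω):
  Node 1: (V_1 - 24)/50 + (V_1 - 0)/20 = 0
Collecting terms: 0.07 × V_1 = 0.48  =>  V_1 = 6.857 V
V_th = V_1 - V_2 = 6.857 - 0 = 6.857 V
Step 2 — R_th: zero the source — replace V1 by a short circuit (node 2 merges into node 0) — and find the resistance seen between A (node 1) and B (node 0).
Reduce the network between node 1 (A) and node 0 (B) by series/parallel combination:
  Rp1 = R1 ‖ R2 (parallel, both between nodes 0 and 1) = 1/(1/50 + 1/20) = 14.29 Ω
R_th = 14.29 Ω
I_n = V_th/R_th = 6.857/14.29 = 0.48 A, and R_n = R_th = 14.29 Ω

Final answer: I_n = 0.48 A, R_n = 14.29 Ω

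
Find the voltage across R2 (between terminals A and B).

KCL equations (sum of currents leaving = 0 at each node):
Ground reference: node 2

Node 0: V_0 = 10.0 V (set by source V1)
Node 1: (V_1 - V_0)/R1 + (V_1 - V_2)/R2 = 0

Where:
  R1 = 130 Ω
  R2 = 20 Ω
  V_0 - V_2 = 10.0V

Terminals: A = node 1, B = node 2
R1 and R2 are in series across V1 (node 0 → node 1 → node 2), and the output A–B is taken across R2, so this is a voltage divider.
Series current: I = V1/(R1 + R2) = 10/(130 + 20) = 10/150 = 0.06667 A
V_R2 = I × R2 = V1 × R2/(R1 + R2) = 10 × 20/150 = 1.333 V

Final answer: 1.333 V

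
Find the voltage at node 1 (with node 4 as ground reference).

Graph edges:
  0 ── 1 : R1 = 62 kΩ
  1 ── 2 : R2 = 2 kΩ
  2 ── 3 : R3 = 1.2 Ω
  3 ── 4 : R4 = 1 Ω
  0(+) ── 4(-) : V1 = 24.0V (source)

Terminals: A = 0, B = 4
Nodal analysis, taking node 4 as the 0 V reference.
Source V1 fixes V_0 = 24 V.
KCL at each unknown node (sum of currents leaving = 0; resistances in Ω):
  Node 1: (V_1 - 24)/62000 + (V_1 - V_2)/2000 = 0
  Node 2: (V_2 - V_1)/2000 + (V_2 - V_3)/1.2 = 0
  Node 3: (V_3 - V_2)/1.2 + (V_3 - 0)/1 = 0
Collecting terms (coefficients in siemens):
  0.0005161·V_1 - 0.0005·V_2 = 0.0003871
  0.8338·V_2 - 0.0005·V_1 - 0.8333·V_3 = 0
  1.833·V_3 - 0.8333·V_2 = 0
Solving these 3 simultaneous equations (Gaussian elimination) gives:
  V_1 = 0.7508 V, V_2 = 0.000825 V, V_3 = 0.000375 V
The requested potential is V_1 = 0.7508 V.

Final answer: V_1 = 0.7508 V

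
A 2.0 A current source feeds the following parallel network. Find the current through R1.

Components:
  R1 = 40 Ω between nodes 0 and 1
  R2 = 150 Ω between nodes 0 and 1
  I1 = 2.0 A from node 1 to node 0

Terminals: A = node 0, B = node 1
All resistors sit directly between nodes 0 and 1, so they are in parallel and share one voltage V; the full source current 2 A splits among them.
1/R_par = 1/40 + 1/150 = 0.03167 S  =>  R_par = 31.58 Ω
V = I × R_par = 2 × 31.58 = 63.16 V
I_R1 = V/R1 = 63.16/40 = 1.579 A

Final answer: 1.579 A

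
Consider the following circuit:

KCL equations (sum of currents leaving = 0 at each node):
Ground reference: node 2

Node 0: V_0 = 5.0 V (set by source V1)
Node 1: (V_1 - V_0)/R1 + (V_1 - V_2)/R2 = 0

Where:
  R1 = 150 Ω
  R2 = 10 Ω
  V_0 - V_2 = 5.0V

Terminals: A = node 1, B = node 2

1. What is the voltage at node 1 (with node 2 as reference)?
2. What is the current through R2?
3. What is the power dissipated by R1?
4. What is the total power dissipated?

Nodal analysis, taking node 2 as the 0 V reference.
Source V1 fixes V_0 = 5 V.
KCL at each unknown node (sum of currents leaving = 0; resistances in Ω):
  Node 1: (V_1 - 5)/150 + (V_1 - 0)/10 = 0
Collecting terms: 0.1067 × V_1 = 0.03333  =>  V_1 = 0.3125 V
Part 1:
  Read off the nodal solution: V_1 = 0.3125 V
Part 2:
  I_R2 = (V_1 - V_2)/R2 = (0.3125 - 0)/10 = 0.03125 A
  Magnitude: I_R2 = 0.03125 A
Part 3:
  I_R1 = (V_0 - V_1)/R1 = (5 - 0.3125)/150 = 0.03125 A
  P_R1 = I_R1² × R1 = (0.03125)² × 150 = 0.1465 W
Part 4:
  Power in each resistor, P = (ΔV)²/R:
    P_R1 = (5 - 0.3125)²/150 = 0.1465 W
    P_R2 = (0.3125 - 0)²/10 = 0.009766 W
  P_total = P_R1 + P_R2 = 0.1562 W

Final answers:
1. V_1 = 0.3125 V
2. I_R2 = 0.03125 A
3. P_R1 = 0.1465 W
4. P_total = 0.1562 W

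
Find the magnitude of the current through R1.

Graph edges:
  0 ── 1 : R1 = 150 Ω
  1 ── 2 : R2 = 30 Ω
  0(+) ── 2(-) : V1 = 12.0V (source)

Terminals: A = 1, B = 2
Nodal analysis, taking node 2 as the 0 V reference.
Source V1 fixes V_0 = 12 V.
KCL at each unknown node (sum of currents leaving = 0; resistances in Ω):
  Node 1: (V_1 - 12)/150 + (V_1 - 0)/30 = 0
Collecting terms: 0.04 × V_1 = 0.08  =>  V_1 = 2 V
I_R1 = (V_0 - V_1)/R1 = (12 - 2)/150 = 0.06667 A
|I_R1| = 0.06667 A

Final answer: |I_R1| = 0.06667 A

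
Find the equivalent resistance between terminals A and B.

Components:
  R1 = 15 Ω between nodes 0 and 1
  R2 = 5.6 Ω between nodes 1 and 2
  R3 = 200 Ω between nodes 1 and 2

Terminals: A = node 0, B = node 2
Reduce the network between node 0 (A) and node 2 (B) by series/parallel combination:
  Rp1 = R2 ‖ R3 (parallel, both between nodes 1 and 2) = 1/(1/5.6 + 1/200) = 5.447 Ω
  Rs1 = R1 + Rp1 (series, joined only at node 1) = 15 + 5.447 = 20.45 Ω
R_eq = 20.45 Ω

Final answer: 20.45 Ω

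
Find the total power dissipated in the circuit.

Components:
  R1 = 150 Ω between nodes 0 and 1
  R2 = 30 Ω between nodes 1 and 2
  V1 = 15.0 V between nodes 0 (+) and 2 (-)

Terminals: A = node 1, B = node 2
Nodal analysis, taking node 2 as the 0 V reference.
Source V1 fixes V_0 = 15 V.
KCL at each unknown node (sum of currents leaving = 0; resistances in Ω):
  Node 1: (V_1 - 15)/150 + (V_1 - 0)/30 = 0
Collecting terms: 0.04 × V_1 = 0.1  =>  V_1 = 2.5 V
Power in each resistor, P = (ΔV)²/R:
  P_R1 = (15 - 2.5)²/150 = 1.042 W
  P_R2 = (2.5 - 0)²/30 = 0.2083 W
P_total = P_R1 + P_R2 = 1.25 W

Final answer: 1.25 W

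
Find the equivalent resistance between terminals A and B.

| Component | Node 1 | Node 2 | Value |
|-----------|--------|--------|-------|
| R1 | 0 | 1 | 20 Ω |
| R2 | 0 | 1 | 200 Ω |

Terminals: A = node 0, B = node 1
Reduce the network between node 0 (A) and node 1 (B) by series/parallel combination:
  Rp1 = R1 ‖ R2 (parallel, both between nodes 0 and 1) = 1/(1/20 + 1/200) = 18.18 Ω
R_eq = 18.18 Ω

Final answer: 18.18 Ω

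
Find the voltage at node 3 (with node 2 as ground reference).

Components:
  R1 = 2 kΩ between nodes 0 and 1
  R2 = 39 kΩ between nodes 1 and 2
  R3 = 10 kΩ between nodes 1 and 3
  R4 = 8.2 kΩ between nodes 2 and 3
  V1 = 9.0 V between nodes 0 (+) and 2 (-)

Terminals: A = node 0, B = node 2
Nodal analysis, taking node 2 as the 0 V reference.
Source V1 fixes V_0 = 9 V.
KCL at each unknown node (sum of currents leaving = 0; resistances in Ω):
  Node 1: (V_1 - 9)/2000 + (V_1 - 0)/39000 + (V_1 - V_3)/10000 = 0
  Node 3: (V_3 - V_1)/10000 + (V_3 - 0)/8200 = 0
Collecting terms (coefficients in siemens):
  0.0006256·V_1 - 0.0001·V_3 = 0.0045
  0.000222·V_3 - 0.0001·V_1 = 0
Determinant D = (0.0006256)(0.000222) - (-0.0001)(-0.0001) = 0.0000001289
V_1 = [(0.0045)(0.000222) - (-0.0001)(0)]/D = 7.751 V
V_3 = [(0.0006256)(0) - (0.0045)(-0.0001)]/D = 3.492 V
The requested potential is V_3 = 3.492 V.

Final answer: V_3 = 3.492 V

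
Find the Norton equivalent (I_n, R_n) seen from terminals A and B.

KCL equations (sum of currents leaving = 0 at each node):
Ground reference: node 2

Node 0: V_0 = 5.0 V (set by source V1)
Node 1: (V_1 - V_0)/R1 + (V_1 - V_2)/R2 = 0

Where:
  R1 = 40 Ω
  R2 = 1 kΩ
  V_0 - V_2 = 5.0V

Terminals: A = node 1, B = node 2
Find the Thévenin equivalent first; then I_n = V_th/R_th and R_n = R_th.
Step 1 — V_th is the open-circuit voltage V_A - V_B (nothing connected across the terminals).
Nodal analysis, taking node 2 as the 0 V reference.
Source V1 fixes V_0 = 5 V.
KCL at each unknown node (sum of currents leaving = 0; resistances in Ω):
  Node 1: (V_1 - 5)/40 + (V_1 - 0)/1000 = 0
Collecting terms: 0.026 × V_1 = 0.125  =>  V_1 = 4.808 V
V_th = V_1 - V_2 = 4.808 - 0 = 4.808 V
Step 2 — R_th: zero the source — replace V1 by a short circuit (node 2 merges into node 0) — and find the resistance seen between A (node 1) and B (node 0).
Reduce the network between node 1 (A) and node 0 (B) by series/parallel combination:
  Rp1 = R1 ‖ R2 (parallel, both between nodes 0 and 1) = 1/(1/40 + 1/1000) = 38.46 Ω
R_th = 38.46 Ω
I_n = V_th/R_th = 4.808/38.46 = 0.125 A, and R_n = R_th = 38.46 Ω

Final answer: I_n = 0.125 A, R_n = 38.46 Ω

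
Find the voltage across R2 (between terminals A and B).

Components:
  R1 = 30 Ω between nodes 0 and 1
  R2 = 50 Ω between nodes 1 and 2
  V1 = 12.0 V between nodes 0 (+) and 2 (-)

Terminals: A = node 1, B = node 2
R1 and R2 are in series across V1 (node 0 → node 1 → node 2), and the output A–B is taken across R2, so this is a voltage divider.
Series current: I = V1/(R1 + R2) = 12/(30 + 50) = 12/80 = 0.15 A
V_R2 = I × R2 = V1 × R2/(R1 + R2) = 12 × 50/80 = 7.5 V

Final answer: 7.5 V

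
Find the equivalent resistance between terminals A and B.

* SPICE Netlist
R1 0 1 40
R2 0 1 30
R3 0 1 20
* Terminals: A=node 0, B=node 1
Reduce the network between node 0 (A) and node 1 (B) by series/parallel combination:
  Rp1 = R1 ‖ R2 ‖ R3 (parallel, all between nodes 0 and 1) = 1/(1/40 + 1/30 + 1/20) = 9.231 Ω
R_eq = 9.231 Ω

Final answer: 9.231 Ω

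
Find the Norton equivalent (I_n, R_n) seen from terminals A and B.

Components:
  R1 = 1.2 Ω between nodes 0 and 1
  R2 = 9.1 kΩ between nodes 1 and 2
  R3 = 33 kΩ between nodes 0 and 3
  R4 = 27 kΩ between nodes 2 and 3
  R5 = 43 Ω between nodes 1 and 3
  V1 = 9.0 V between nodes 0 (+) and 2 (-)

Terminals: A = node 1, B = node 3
Find the Thévenin equivalent first; then I_n = V_th/R_th and R_n = R_th.
Step 1 — V_th is the open-circuit voltage V_A - V_B (nothing connected across the terminals).
Nodal analysis, taking node 2 as the 0 V reference.
Source V1 fixes V_0 = 9 V.
KCL at each unknown node (sum of currents leaving = 0; resistances in Ω):
  Node 1: (V_1 - 9)/1.2 + (V_1 - 0)/9100 + (V_1 - V_3)/43 = 0
  Node 3: (V_3 - 9)/33000 + (V_3 - 0)/27000 + (V_3 - V_1)/43 = 0
Collecting terms (coefficients in siemens):
  0.8567·V_1 - 0.02326·V_3 = 7.5
  0.02332·V_3 - 0.02326·V_1 = 0.0002727
Determinant D = (0.8567)(0.02332) - (-0.02326)(-0.02326) = 0.01944
V_1 = [(7.5)(0.02332) - (-0.02326)(0.0002727)]/D = 8.998 V
V_3 = [(0.8567)(0.0002727) - (7.5)(-0.02326)]/D = 8.984 V
V_th = V_1 - V_3 = 8.998 - 8.984 = 0.01429 V
Step 2 — R_th: zero the source — replace V1 by a short circuit (node 2 merges into node 0) — and find the resistance seen between A (node 1) and B (node 3).
Reduce the network between node 1 (A) and node 3 (B) by series/parallel combination:
  Rp1 = R1 ‖ R2 (parallel, both between nodes 0 and 1) = 1/(1/1.2 + 1/9100) = 1.2 Ω
  Rp2 = R3 ‖ R4 (parallel, both between nodes 0 and 3) = 1/(1/33000 + 1/27000) = 14850 Ω
  Rs1 = Rp1 + Rp2 (series, joined only at node 0) = 1.2 + 14850 = 14850 Ω
  Rp3 = R5 ‖ Rs1 (parallel, both between nodes 1 and 3) = 1/(1/43 + 1/14850) = 42.88 Ω
R_th = 42.88 Ω
I_n = V_th/R_th = 0.01429/42.88 = 0.0003332 A, and R_n = R_th = 42.88 Ω

Final answer: I_n = 0.0003332 A, R_n = 42.88 Ω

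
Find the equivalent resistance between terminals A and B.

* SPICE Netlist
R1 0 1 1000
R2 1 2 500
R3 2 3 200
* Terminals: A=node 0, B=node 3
Reduce the network between node 0 (A) and node 3 (B) by series/parallel combination:
  Rs1 = R1 + R2 (series, joined only at node 1) = 1000 + 500 = 1500 Ω
  Rs2 = R3 + Rs1 (series, joined only at node 2) = 200 + 1500 = 1700 Ω
R_eq = 1.7 kΩ

Final answer: 1.7 kΩ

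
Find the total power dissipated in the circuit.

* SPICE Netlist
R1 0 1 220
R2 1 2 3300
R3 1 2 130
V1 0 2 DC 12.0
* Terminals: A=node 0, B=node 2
Nodal analysis, taking node 2 as the 0 V reference.
Source V1 fixes V_0 = 12 V.
KCL at each unknown node (sum of currents leaving = 0; resistances in Ω):
  Node 1: (V_1 - 12)/220 + (V_1 - 0)/3300 + (V_1 - 0)/130 = 0
Collecting terms: 0.01254 × V_1 = 0.05455  =>  V_1 = 4.349 V
Power in each resistor, P = (ΔV)²/R:
  P_R1 = (12 - 4.349)²/220 = 0.2661 W
  P_R2 = (4.349 - 0)²/3300 = 0.005733 W
  P_R3 = (4.349 - 0)²/130 = 0.1455 W
P_total = P_R1 + P_R2 + P_R3 = 0.4173 W

Final answer: 0.4173 W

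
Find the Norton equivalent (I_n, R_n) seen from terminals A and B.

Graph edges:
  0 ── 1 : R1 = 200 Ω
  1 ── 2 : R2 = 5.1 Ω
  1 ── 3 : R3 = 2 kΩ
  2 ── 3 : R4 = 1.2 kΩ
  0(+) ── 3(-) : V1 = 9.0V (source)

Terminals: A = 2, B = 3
Find the Thévenin equivalent first; then I_n = V_th/R_th and R_n = R_th.
Step 1 — V_th is the open-circuit voltage V_A - V_B (nothing connected across the terminals).
Nodal analysis, taking node 3 as the 0 V reference.
Source V1 fixes V_0 = 9 V.
KCL at each unknown node (sum of currents leaving = 0; resistances in Ω):
  Node 1: (V_1 - 9)/200 + (V_1 - V_2)/5.1 + (V_1 - 0)/2000 = 0
  Node 2: (V_2 - V_1)/5.1 + (V_2 - 0)/1200 = 0
Collecting terms (coefficients in siemens):
  0.2016·V_1 - 0.1961·V_2 = 0.045
  0.1969·V_2 - 0.1961·V_1 = 0
Determinant D = (0.2016)(0.1969) - (-0.1961)(-0.1961) = 0.001246
V_1 = [(0.045)(0.1969) - (-0.1961)(0)]/D = 7.109 V
V_2 = [(0.2016)(0) - (0.045)(-0.1961)]/D = 7.079 V
V_th = V_2 - V_3 = 7.079 - 0 = 7.079 V
Step 2 — R_th: zero the source — replace V1 by a short circuit (node 3 merges into node 0) — and find the resistance seen between A (node 2) and B (node 0).
Reduce the network between node 2 (A) and node 0 (B) by series/parallel combination:
  Rp1 = R1 ‖ R3 (parallel, both between nodes 0 and 1) = 1/(1/200 + 1/2000) = 181.8 Ω
  Rs1 = R2 + Rp1 (series, joined only at node 1) = 5.1 + 181.8 = 186.9 Ω
  Rp2 = R4 ‖ Rs1 (parallel, both between nodes 0 and 2) = 1/(1/1200 + 1/186.9) = 161.7 Ω
R_th = 161.7 Ω
I_n = V_th/R_th = 7.079/161.7 = 0.04377 A, and R_n = R_th = 161.7 Ω

Final answer: I_n = 0.04377 A, R_n = 161.7 Ω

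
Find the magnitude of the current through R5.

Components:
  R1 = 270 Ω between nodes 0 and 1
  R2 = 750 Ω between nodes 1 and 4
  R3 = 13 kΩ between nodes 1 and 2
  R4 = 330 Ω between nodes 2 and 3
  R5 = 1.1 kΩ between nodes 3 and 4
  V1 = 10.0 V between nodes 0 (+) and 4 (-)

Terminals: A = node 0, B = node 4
Nodal analysis, taking node 4 as the 0 V reference.
Source V1 fixes V_0 = 10 V.
KCL at each unknown node (sum of currents leaving = 0; resistances in Ω):
  Node 1: (V_1 - 10)/270 + (V_1 - 0)/750 + (V_1 - V_2)/13000 = 0
  Node 2: (V_2 - V_1)/13000 + (V_2 - V_3)/330 = 0
  Node 3: (V_3 - V_2)/330 + (V_3 - 0)/1100 = 0
Collecting terms (coefficients in siemens):
  0.005114·V_1 - 0.00007692·V_2 = 0.03704
  0.003107·V_2 - 0.00007692·V_1 - 0.00303·V_3 = 0
  0.003939·V_3 - 0.00303·V_2 = 0
Solving these 3 simultaneous equations (Gaussian elimination) gives:
  V_1 = 7.253 V, V_2 = 0.7188 V, V_3 = 0.5529 V
I_R5 = (V_3 - V_4)/R5 = (0.5529 - 0)/1100 = 0.0005026 A
|I_R5| = 0.0005026 A

Final answer: |I_R5| = 0.0005026 A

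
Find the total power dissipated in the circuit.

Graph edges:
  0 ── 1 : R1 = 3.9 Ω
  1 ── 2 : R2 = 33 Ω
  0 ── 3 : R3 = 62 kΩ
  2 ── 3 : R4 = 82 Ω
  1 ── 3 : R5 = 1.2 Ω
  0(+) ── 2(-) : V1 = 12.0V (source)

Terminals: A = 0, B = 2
Nodal analysis, taking node 2 as the 0 V reference.
Source V1 fixes V_0 = 12 V.
KCL at each unknown node (sum of currents leaving = 0; resistances in Ω):
  Node 1: (V_1 - 12)/3.9 + (V_1 - 0)/33 + (V_1 - V_3)/1.2 = 0
  Node 3: (V_3 - 12)/62000 + (V_3 - 0)/82 + (V_3 - V_1)/1.2 = 0
Collecting terms (coefficients in siemens):
  1.12·V_1 - 0.8333·V_3 = 3.077
  0.8455·V_3 - 0.8333·V_1 = 0.0001935
Determinant D = (1.12)(0.8455) - (-0.8333)(-0.8333) = 0.2526
V_1 = [(3.077)(0.8455) - (-0.8333)(0.0001935)]/D = 10.3 V
V_3 = [(1.12)(0.0001935) - (3.077)(-0.8333)]/D = 10.15 V
Power in each resistor, P = (ΔV)²/R:
  P_R1 = (12 - 10.3)²/3.9 = 0.741 W
  P_R2 = (10.3 - 0)²/33 = 3.215 W
  P_R3 = (12 - 10.15)²/62000 = 0.00005511 W
  P_R4 = (0 - 10.15)²/82 = 1.257 W
  P_R5 = (10.3 - 10.15)²/1.2 = 0.01838 W
P_total = P_R1 + P_R2 + P_R3 + P_R4 + P_R5 = 5.231 W

Final answer: 5.231 W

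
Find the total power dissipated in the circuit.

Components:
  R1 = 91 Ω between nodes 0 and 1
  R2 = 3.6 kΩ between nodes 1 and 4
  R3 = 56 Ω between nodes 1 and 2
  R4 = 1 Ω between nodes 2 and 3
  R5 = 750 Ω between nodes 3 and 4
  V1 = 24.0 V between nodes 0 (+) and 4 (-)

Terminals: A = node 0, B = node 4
Nodal analysis, taking node 4 as the 0 V reference.
Source V1 fixes V_0 = 24 V.
KCL at each unknown node (sum of currents leaving = 0; resistances in Ω):
  Node 1: (V_1 - 24)/91 + (V_1 - 0)/3600 + (V_1 - V_2)/56 = 0
  Node 2: (V_2 - V_1)/56 + (V_2 - V_3)/1 = 0
  Node 3: (V_3 - V_2)/1 + (V_3 - 0)/750 = 0
Collecting terms (coefficients in siemens):
  0.02912·V_1 - 0.01786·V_2 = 0.2637
  1.018·V_2 - 0.01786·V_1 - 1·V_3 = 0
  1.001·V_3 - 1·V_2 = 0
Solving these 3 simultaneous equations (Gaussian elimination) gives:
  V_1 = 21.09 V, V_2 = 19.63 V, V_3 = 19.6 V
Power in each resistor, P = (ΔV)²/R:
  P_R1 = (24 - 21.09)²/91 = 0.09313 W
  P_R2 = (21.09 - 0)²/3600 = 0.1235 W
  P_R3 = (21.09 - 19.63)²/56 = 0.03824 W
  P_R4 = (19.63 - 19.6)²/1 = 0.0006829 W
  P_R5 = (19.6 - 0)²/750 = 0.5122 W
P_total = P_R1 + P_R2 + P_R3 + P_R4 + P_R5 = 0.7678 W

Final answer: 0.7678 W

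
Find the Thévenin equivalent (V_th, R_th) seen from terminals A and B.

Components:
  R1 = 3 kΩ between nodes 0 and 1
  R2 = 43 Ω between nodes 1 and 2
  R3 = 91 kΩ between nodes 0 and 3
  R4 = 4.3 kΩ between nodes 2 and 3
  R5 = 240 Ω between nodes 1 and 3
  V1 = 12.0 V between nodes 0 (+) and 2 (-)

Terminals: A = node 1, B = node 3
Step 1 — V_th is the open-circuit voltage V_A - V_B (nothing connected across the terminals).
Nodal analysis, taking node 2 as the 0 V reference.
Source V1 fixes V_0 = 12 V.
KCL at each unknown node (sum of currents leaving = 0; resistances in Ω):
  Node 1: (V_1 - 12)/3000 + (V_1 - 0)/43 + (V_1 - V_3)/240 = 0
  Node 3: (V_3 - 12)/91000 + (V_3 - 0)/4300 + (V_3 - V_1)/240 = 0
Collecting terms (coefficients in siemens):
  0.02776·V_1 - 0.004167·V_3 = 0.004
  0.00441·V_3 - 0.004167·V_1 = 0.0001319
Determinant D = (0.02776)(0.00441) - (-0.004167)(-0.004167) = 0.000105
V_1 = [(0.004)(0.00441) - (-0.004167)(0.0001319)]/D = 0.1732 V
V_3 = [(0.02776)(0.0001319) - (0.004)(-0.004167)]/D = 0.1935 V
V_th = V_1 - V_3 = 0.1732 - 0.1935 = -0.02034 V
Step 2 — R_th: zero the source — replace V1 by a short circuit (node 2 merges into node 0) — and find the resistance seen between A (node 1) and B (node 3).
Reduce the network between node 1 (A) and node 3 (B) by series/parallel combination:
  Rp1 = R1 ‖ R2 (parallel, both between nodes 0 and 1) = 1/(1/3000 + 1/43) = 42.39 Ω
  Rp2 = R3 ‖ R4 (parallel, both between nodes 0 and 3) = 1/(1/91000 + 1/4300) = 4106 Ω
  Rs1 = Rp1 + Rp2 (series, joined only at node 0) = 42.39 + 4106 = 4148 Ω
  Rp3 = R5 ‖ Rs1 (parallel, both between nodes 1 and 3) = 1/(1/240 + 1/4148) = 226.9 Ω
R_th = 226.9 Ω

Final answer: V_th = -0.02034 V, R_th = 226.9 Ω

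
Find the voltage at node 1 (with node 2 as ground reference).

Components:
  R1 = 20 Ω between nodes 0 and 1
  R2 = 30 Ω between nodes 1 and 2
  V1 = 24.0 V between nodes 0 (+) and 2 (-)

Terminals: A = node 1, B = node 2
Nodal analysis, taking node 2 as the 0 V reference.
Source V1 fixes V_0 = 24 V.
KCL at each unknown node (sum of currents leaving = 0; resistances in Ω):
  Node 1: (V_1 - 24)/20 + (V_1 - 0)/30 = 0
Collecting terms: 0.08333 × V_1 = 1.2  =>  V_1 = 14.4 V
The requested potential is V_1 = 14.4 V.

Final answer: V_1 = 14.4 V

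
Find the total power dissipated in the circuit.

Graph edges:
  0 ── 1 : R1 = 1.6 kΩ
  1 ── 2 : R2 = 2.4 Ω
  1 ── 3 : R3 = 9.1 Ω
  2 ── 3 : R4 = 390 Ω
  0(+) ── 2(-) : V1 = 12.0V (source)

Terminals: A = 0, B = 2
Nodal analysis, taking node 2 as the 0 V reference.
Source V1 fixes V_0 = 12 V.
KCL at each unknown node (sum of currents leaving = 0; resistances in Ω):
  Node 1: (V_1 - 12)/1600 + (V_1 - 0)/2.4 + (V_1 - V_3)/9.1 = 0
  Node 3: (V_3 - V_1)/9.1 + (V_3 - 0)/390 = 0
Collecting terms (coefficients in siemens):
  0.5272·V_1 - 0.1099·V_3 = 0.0075
  0.1125·V_3 - 0.1099·V_1 = 0
Determinant D = (0.5272)(0.1125) - (-0.1099)(-0.1099) = 0.04721
V_1 = [(0.0075)(0.1125) - (-0.1099)(0)]/D = 0.01787 V
V_3 = [(0.5272)(0) - (0.0075)(-0.1099)]/D = 0.01746 V
Power in each resistor, P = (ΔV)²/R:
  P_R1 = (12 - 0.01787)²/1600 = 0.08973 W
  P_R2 = (0.01787 - 0)²/2.4 = 0.000133 W
  P_R3 = (0.01787 - 0.01746)²/9.1 = 0.00000001824 W
  P_R4 = (0 - 0.01746)²/390 = 0.0000007815 W
P_total = P_R1 + P_R2 + P_R3 + P_R4 = 0.08987 W

Final answer: 0.08987 W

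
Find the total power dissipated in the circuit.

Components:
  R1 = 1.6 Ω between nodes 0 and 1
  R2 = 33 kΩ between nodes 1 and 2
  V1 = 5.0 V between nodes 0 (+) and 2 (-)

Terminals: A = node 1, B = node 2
Nodal analysis, taking node 2 as the 0 V reference.
Source V1 fixes V_0 = 5 V.
KCL at each unknown node (sum of currents leaving = 0; resistances in Ω):
  Node 1: (V_1 - 5)/1.6 + (V_1 - 0)/33000 = 0
Collecting terms: 0.625 × V_1 = 3.125  =>  V_1 = 5 V
Power in each resistor, P = (ΔV)²/R:
  P_R1 = (5 - 5)²/1.6 = 0.00000003673 W
  P_R2 = (5 - 0)²/33000 = 0.0007575 W
P_total = P_R1 + P_R2 = 0.0007575 W

Final answer: 0.0007575 W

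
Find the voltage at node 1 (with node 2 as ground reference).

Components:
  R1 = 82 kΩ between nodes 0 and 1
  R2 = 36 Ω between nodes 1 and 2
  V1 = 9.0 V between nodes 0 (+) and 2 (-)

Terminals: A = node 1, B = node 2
Nodal analysis, taking node 2 as the 0 V reference.
Source V1 fixes V_0 = 9 V.
KCL at each unknown node (sum of currents leaving = 0; resistances in Ω):
  Node 1: (V_1 - 9)/82000 + (V_1 - 0)/36 = 0
Collecting terms: 0.02779 × V_1 = 0.0001098  =>  V_1 = 0.003949 V
The requested potential is V_1 = 0.003949 V.

Final answer: V_1 = 0.003949 V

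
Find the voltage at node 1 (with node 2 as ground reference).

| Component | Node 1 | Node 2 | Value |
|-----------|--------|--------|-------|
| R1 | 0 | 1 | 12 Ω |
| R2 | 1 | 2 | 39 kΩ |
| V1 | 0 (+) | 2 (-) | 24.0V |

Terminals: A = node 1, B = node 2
Nodal analysis, taking node 2 as the 0 V reference.
Source V1 fixes V_0 = 24 V.
KCL at each unknown node (sum of currents leaving = 0; resistances in Ω):
  Node 1: (V_1 - 24)/12 + (V_1 - 0)/39000 = 0
Collecting terms: 0.08336 × V_1 = 2  =>  V_1 = 23.99 V
The requested potential is V_1 = 23.99 V.

Final answer: V_1 = 23.99 V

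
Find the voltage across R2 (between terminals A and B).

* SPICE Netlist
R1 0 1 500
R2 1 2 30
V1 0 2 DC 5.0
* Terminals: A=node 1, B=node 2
R1 and R2 are in series across V1 (node 0 → node 1 → node 2), and the output A–B is taken across R2, so this is a voltage divider.
Series current: I = V1/(R1 + R2) = 5/(500 + 30) = 5/530 = 0.009434 A
V_R2 = I × R2 = V1 × R2/(R1 + R2) = 5 × 30/530 = 0.283 V

Final answer: 0.283 V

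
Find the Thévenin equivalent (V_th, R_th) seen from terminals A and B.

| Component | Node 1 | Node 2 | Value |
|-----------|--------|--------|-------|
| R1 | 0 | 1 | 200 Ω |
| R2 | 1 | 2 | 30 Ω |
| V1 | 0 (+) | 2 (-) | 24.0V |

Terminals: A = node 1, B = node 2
Step 1 — V_th is the open-circuit voltage V_A - V_B (nothing connected across the terminals).
Nodal analysis, taking node 2 as the 0 V reference.
Source V1 fixes V_0 = 24 V.
KCL at each unknown node (sum of currents leaving = 0; resistances in Ω):
  Node 1: (V_1 - 24)/200 + (V_1 - 0)/30 = 0
Collecting terms: 0.03833 × V_1 = 0.12  =>  V_1 = 3.13 V
V_th = V_1 - V_2 = 3.13 - 0 = 3.13 V
Step 2 — R_th: zero the source — replace V1 by a short circuit (node 2 merges into node 0) — and find the resistance seen between A (node 1) and B (node 0).
Reduce the network between node 1 (A) and node 0 (B) by series/parallel combination:
  Rp1 = R1 ‖ R2 (parallel, both between nodes 0 and 1) = 1/(1/200 + 1/30) = 26.09 Ω
R_th = 26.09 Ω

Final answer: V_th = 3.13 V, R_th = 26.09 Ω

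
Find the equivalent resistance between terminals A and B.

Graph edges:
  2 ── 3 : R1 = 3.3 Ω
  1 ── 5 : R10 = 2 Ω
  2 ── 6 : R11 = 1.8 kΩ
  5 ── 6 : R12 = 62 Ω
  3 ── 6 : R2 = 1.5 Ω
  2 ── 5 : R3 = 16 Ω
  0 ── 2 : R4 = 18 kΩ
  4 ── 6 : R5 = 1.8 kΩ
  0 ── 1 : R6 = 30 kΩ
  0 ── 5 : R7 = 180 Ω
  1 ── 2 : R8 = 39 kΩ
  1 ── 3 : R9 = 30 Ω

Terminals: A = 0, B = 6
The network is not a plain series/parallel combination. Inject a 1 A test current into terminal A (node 0) and return it from terminal B (node 6); then R_eq = V_A / (1 A).
Nodal analysis, taking node 6 as the 0 V reference.
Current source I_test pushes 1 A into node 0 and draws it out of node 6.
KCL at each unknown node (sum of currents leaving = 0; resistances in Ω):
  Node 0: (V_0 - V_2)/18000 + (V_0 - V_1)/30000 + (V_0 - V_5)/180 - 1 = 0
  Node 1: (V_1 - V_0)/30000 + (V_1 - V_2)/39000 + (V_1 - V_3)/30 + (V_1 - V_5)/2 = 0
  Node 2: (V_2 - V_0)/18000 + (V_2 - V_1)/39000 + (V_2 - V_3)/3.3 + (V_2 - V_5)/16 + (V_2 - 0)/1800 = 0
  Node 3: (V_3 - V_1)/30 + (V_3 - V_2)/3.3 + (V_3 - 0)/1.5 = 0
  Node 4: (V_4 - 0)/1800 = 0
  Node 5: (V_5 - V_0)/180 + (V_5 - V_1)/2 + (V_5 - V_2)/16 + (V_5 - 0)/62 = 0
Collecting terms (coefficients in siemens):
  0.005644·V_0 - 0.00003333·V_1 - 0.00005556·V_2 - 0.005556·V_5 = 1
  0.5334·V_1 - 0.00003333·V_0 - 0.00002564·V_2 - 0.03333·V_3 - 0.5·V_5 = 0
  0.3662·V_2 - 0.00005556·V_0 - 0.00002564·V_1 - 0.303·V_3 - 0.0625·V_5 = 0
  1.003·V_3 - 0.03333·V_1 - 0.303·V_2 = 0
  0.0005556·V_4 = 0
  0.5842·V_5 - 0.005556·V_0 - 0.5·V_1 - 0.0625·V_2 = 0
Solving these 6 simultaneous equations (Gaussian elimination) gives:
  V_0 = 188.1 V, V_1 = 10.42 V, V_2 = 2.929 V, V_3 = 1.231 V
  V_4 = 0 V, V_5 = 11.02 V
R_eq = V_0 / 1 A = 188.1 Ω

Final answer: 188.1 Ω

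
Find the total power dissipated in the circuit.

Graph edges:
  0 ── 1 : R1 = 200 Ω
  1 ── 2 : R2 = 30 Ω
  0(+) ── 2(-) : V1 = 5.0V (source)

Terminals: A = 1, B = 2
Nodal analysis, taking node 2 as the 0 V reference.
Source V1 fixes V_0 = 5 V.
KCL at each unknown node (sum of currents leaving = 0; resistances in Ω):
  Node 1: (V_1 - 5)/200 + (V_1 - 0)/30 = 0
Collecting terms: 0.03833 × V_1 = 0.025  =>  V_1 = 0.6522 V
Power in each resistor, P = (ΔV)²/R:
  P_R1 = (5 - 0.6522)²/200 = 0.09452 W
  P_R2 = (0.6522 - 0)²/30 = 0.01418 W
P_total = P_R1 + P_R2 = 0.1087 W

Final answer: 0.1087 W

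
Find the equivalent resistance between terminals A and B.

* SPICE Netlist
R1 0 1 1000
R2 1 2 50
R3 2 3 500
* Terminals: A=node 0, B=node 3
Reduce the network between node 0 (A) and node 3 (B) by series/parallel combination:
  Rs1 = R1 + R2 (series, joined only at node 1) = 1000 + 50 = 1050 Ω
  Rs2 = R3 + Rs1 (series, joined only at node 2) = 500 + 1050 = 1550 Ω
R_eq = 1.55 kΩ

Final answer: 1.55 kΩ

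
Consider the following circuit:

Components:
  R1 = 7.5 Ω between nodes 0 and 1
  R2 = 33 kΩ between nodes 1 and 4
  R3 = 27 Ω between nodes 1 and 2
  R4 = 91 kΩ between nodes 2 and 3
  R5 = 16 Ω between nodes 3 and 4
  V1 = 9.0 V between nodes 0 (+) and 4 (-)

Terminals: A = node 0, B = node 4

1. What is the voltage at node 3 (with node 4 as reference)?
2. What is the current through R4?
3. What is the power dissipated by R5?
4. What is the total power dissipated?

Nodal analysis, taking node 4 as the 0 V reference.
Source V1 fixes V_0 = 9 V.
KCL at each unknown node (sum of currents leaving = 0; resistances in Ω):
  Node 1: (V_1 - 9)/7.5 + (V_1 - 0)/33000 + (V_1 - V_2)/27 = 0
  Node 2: (V_2 - V_1)/27 + (V_2 - V_3)/91000 = 0
  Node 3: (V_3 - V_2)/91000 + (V_3 - 0)/16 = 0
Collecting terms (coefficients in siemens):
  0.1704·V_1 - 0.03704·V_2 = 1.2
  0.03705·V_2 - 0.03704·V_1 - 0.00001099·V_3 = 0
  0.06251·V_3 - 0.00001099·V_2 = 0
Solving these 3 simultaneous equations (Gaussian elimination) gives:
  V_1 = 8.997 V, V_2 = 8.995 V, V_3 = 0.001581 V
Part 1:
  Read off the nodal solution: V_3 = 0.001581 V
Part 2:
  I_R4 = (V_2 - V_3)/R4 = (8.995 - 0.001581)/91000 = 0.00009882 A
  Magnitude: I_R4 = 0.00009882 A
Part 3:
  I_R5 = (V_3 - V_4)/R5 = (0.001581 - 0)/16 = 0.00009882 A
  P_R5 = I_R5² × R5 = (0.00009882)² × 16 = 0.0000001563 W
Part 4:
  Power in each resistor, P = (ΔV)²/R:
    P_R1 = (9 - 8.997)²/7.5 = 0.000001035 W
    P_R2 = (8.997 - 0)²/33000 = 0.002453 W
    P_R3 = (8.997 - 8.995)²/27 = 0.0000002637 W
    P_R4 = (8.995 - 0.001581)²/91000 = 0.0008887 W
    P_R5 = (0.001581 - 0)²/16 = 0.0000001563 W
  P_total = P_R1 + P_R2 + P_R3 + P_R4 + P_R5 = 0.003343 W

Final answers:
1. V_3 = 0.001581 V
2. I_R4 = 9.882e-05 A
3. P_R5 = 1.563e-07 W
4. P_total = 0.003343 W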